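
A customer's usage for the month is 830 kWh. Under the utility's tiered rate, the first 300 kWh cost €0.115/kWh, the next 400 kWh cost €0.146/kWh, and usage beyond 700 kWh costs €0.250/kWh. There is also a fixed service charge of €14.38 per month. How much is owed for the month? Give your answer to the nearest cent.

€139.78

First 300 kWh × €0.115 = €34.50
Next 400 kWh × €0.146 = €58.40
Remaining 130 kWh × €0.250 = €32.50
Energy charge = €125.40; + service €14.38 = €139.78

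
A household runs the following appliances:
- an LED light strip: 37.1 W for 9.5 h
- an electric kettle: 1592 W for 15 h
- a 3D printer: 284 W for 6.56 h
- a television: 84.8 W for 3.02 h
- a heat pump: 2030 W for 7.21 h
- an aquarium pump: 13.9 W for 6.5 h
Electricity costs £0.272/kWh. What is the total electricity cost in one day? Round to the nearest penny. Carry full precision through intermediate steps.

£11.17

LED light strip: 37.1 W × 9.5 h = 352 Wh = 0.3524 kWh
electric kettle: 1592 W × 15 h = 23,880 Wh = 23.88 kWh
3D printer: 284 W × 6.56 h = 1,863 Wh = 1.863 kWh
television: 84.8 W × 3.02 h = 256 Wh = 0.2561 kWh
heat pump: 2030 W × 7.21 h = 14,636 Wh = 14.64 kWh
aquarium pump: 13.9 W × 6.5 h = 90 Wh = 0.09035 kWh
Total energy = 0.3524 + 23.88 + 1.863 + 0.2561 + 14.64 + 0.09035 = 41.08 kWh
Cost = 41.08 kWh × £0.272 = £11.17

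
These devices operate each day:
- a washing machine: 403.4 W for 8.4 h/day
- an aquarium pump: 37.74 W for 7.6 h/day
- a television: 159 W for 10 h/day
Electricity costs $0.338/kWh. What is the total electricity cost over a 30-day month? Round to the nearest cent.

washing machine: 403.4 W × 8.4 h × 30 d = 101,657 Wh = 101.7 kWh
aquarium pump: 37.74 W × 7.6 h × 30 d = 8,605 Wh = 8.605 kWh
television: 159 W × 10 h × 30 d = 47,700 Wh = 47.7 kWh
Total energy = 101.7 + 8.605 + 47.7 = 158 kWh
Cost = 158 kWh × $0.338 = $53.39

$53.39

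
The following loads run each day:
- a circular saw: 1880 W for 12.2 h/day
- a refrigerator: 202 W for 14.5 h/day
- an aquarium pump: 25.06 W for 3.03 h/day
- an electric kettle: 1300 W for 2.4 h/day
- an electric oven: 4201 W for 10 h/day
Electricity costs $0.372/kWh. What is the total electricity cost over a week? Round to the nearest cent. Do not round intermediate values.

circular saw: 1880 W × 12.2 h × 7 d = 160,552 Wh = 160.6 kWh
refrigerator: 202 W × 14.5 h × 7 d = 20,503 Wh = 20.5 kWh
aquarium pump: 25.06 W × 3.03 h × 7 d = 532 Wh = 0.5315 kWh
electric kettle: 1300 W × 2.4 h × 7 d = 21,840 Wh = 21.84 kWh
electric oven: 4201 W × 10 h × 7 d = 294,070 Wh = 294.1 kWh
Total energy = 160.6 + 20.5 + 0.5315 + 21.84 + 294.1 = 497.5 kWh
Cost = 497.5 kWh × $0.372 = $185.07

$185.07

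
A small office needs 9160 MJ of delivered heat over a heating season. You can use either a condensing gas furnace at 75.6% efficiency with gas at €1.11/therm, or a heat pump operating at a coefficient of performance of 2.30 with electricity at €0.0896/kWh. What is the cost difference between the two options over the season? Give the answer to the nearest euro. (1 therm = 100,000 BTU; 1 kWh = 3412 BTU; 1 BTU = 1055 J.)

Heat load = 9160 MJ = 9,160,000,000 J / 1055 = 8,682,464 BTU
Gas: input = 8,682,464 / 0.756 = 11,484,741 BTU = 114.8 therm → 114.8 × €1.11 = €127.48
Heat pump: 8,682,464 BTU / 3412 = 2,545 kWh heat; / 2.30 = 1,106 kWh in → × €0.0896 = €99.13
Difference = |€127.48 − €99.13| = €28.35 ≈ €28

€28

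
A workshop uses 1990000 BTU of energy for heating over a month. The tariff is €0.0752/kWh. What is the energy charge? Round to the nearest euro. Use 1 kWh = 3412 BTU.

1990000 BTU × (0.00029308 kWh/BTU) = 583.2 kWh
Cost = 583.2 kWh × €0.0752/kWh = €43.86 ≈ €44

€44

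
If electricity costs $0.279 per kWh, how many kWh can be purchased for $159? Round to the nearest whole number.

570 kWh

$159 / $0.279 per kWh = 569.9 kWh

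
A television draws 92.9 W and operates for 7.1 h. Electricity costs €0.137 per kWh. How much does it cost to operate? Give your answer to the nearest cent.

€0.09

Energy = 92.9 W × 7.1 h = 660 Wh = 0.6596 kWh
Cost = 0.6596 kWh × €0.137/kWh = €0.09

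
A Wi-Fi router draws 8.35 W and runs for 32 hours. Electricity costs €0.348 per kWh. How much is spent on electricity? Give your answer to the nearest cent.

€0.09

Energy = 8.35 W × 32 h = 267 Wh = 0.2672 kWh
Cost = 0.2672 kWh × €0.348/kWh = €0.09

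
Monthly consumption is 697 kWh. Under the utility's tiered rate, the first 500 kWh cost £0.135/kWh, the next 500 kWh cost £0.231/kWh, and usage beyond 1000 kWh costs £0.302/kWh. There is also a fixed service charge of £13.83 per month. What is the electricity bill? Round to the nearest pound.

First 500 kWh × £0.135 = £67.50
Next 197 kWh × £0.231 = £45.51
Remaining tier: 0 kWh (not reached)
Energy charge = £113.01; + service £13.83 = £126.84 ≈ £127

£127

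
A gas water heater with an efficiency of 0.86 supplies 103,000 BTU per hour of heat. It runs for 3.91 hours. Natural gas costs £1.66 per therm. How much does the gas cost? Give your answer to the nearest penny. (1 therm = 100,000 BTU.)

£7.77

Heat delivered = 103,000 BTU/h × 3.91 h = 402,730 BTU
Gas input = 402,730 / 0.86 = 468,291 BTU
= 468,291 / 100,000 = 4.683 therm
Cost = 4.683 × £1.66/therm = £7.77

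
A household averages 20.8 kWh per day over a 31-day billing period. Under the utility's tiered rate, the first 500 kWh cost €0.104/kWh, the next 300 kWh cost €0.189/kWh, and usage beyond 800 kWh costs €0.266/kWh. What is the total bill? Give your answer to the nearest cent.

Usage = 20.8 kWh/day × 31 days = 644.8 kWh
First 500 kWh × €0.104 = €52.00
Next 144.8 kWh × €0.189 = €27.37
Remaining tier: 0 kWh (not reached)
Total = €79.37

€79.37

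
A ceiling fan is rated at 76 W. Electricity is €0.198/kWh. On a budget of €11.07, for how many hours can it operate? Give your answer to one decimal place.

Energy budget = €11.07 / €0.198 per kWh = 55.91 kWh = 55,909 Wh
Runtime = 55,909 Wh / 76 W = 735.6 h

735.6 h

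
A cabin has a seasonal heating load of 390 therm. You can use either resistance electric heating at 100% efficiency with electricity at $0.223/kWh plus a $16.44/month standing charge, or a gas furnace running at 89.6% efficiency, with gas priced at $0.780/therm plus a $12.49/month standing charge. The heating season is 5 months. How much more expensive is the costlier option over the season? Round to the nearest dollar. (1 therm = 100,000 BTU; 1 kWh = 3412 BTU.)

$2229

Heat load = 390 therm × 100,000 = 39,000,000 BTU
Gas: input = 39,000,000 / 0.896 = 43,526,786 BTU = 435.3 therm → 435.3 × $0.780 = $339.51; + 5 × $12.49 standing = $401.96
Electric: 39,000,000 BTU / 3412 = 11,430 kWh → × $0.223 = $2,548.94; + 5 × $16.44 standing = $2,631.14
Difference = |$401.96 − $2,631.14| = $2,229.19 ≈ $2229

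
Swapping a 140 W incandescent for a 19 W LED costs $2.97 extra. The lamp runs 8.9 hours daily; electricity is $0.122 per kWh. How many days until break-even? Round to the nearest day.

Power saved = 140 − 19 = 121 W
Daily energy saved = 121 W × 8.9 h = 1077 Wh = 1.0769 kWh
Daily savings = 1.0769 × $0.122 = $0.1314
Payback = $2.97 / $0.1314 per day = 22.61 days

23 days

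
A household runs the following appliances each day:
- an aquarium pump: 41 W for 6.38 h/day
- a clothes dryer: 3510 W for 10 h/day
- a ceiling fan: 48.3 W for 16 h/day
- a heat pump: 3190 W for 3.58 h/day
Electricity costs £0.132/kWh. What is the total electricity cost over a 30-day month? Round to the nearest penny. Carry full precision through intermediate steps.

aquarium pump: 41 W × 6.38 h × 30 d = 7,847 Wh = 7.847 kWh
clothes dryer: 3510 W × 10 h × 30 d = 1,053,000 Wh = 1,053 kWh
ceiling fan: 48.3 W × 16 h × 30 d = 23,184 Wh = 23.18 kWh
heat pump: 3190 W × 3.58 h × 30 d = 342,606 Wh = 342.6 kWh
Total energy = 7.847 + 1,053 + 23.18 + 342.6 = 1,427 kWh
Cost = 1,427 kWh × £0.132 = £188.32

£188.32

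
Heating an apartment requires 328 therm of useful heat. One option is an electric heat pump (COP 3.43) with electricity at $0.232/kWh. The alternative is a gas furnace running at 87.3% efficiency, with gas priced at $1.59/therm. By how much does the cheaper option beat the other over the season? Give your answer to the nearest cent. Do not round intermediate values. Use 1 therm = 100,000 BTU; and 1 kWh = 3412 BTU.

$52.83

Heat load = 328 therm × 100,000 = 32,800,000 BTU
Gas: input = 32,800,000 / 0.873 = 37,571,592 BTU = 375.7 therm → 375.7 × $1.59 = $597.39
Heat pump: 32,800,000 BTU / 3412 = 9,613 kWh heat; / 3.43 = 2,803 kWh in → × $0.232 = $650.22
Difference = |$597.39 − $650.22| = $52.83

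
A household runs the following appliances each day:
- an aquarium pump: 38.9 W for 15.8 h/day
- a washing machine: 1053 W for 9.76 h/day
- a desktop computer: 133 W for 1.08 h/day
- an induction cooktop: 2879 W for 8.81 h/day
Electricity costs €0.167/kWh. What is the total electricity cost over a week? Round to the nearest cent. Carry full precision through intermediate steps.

€42.55

aquarium pump: 38.9 W × 15.8 h × 7 d = 4,302 Wh = 4.302 kWh
washing machine: 1053 W × 9.76 h × 7 d = 71,941 Wh = 71.94 kWh
desktop computer: 133 W × 1.08 h × 7 d = 1,005 Wh = 1.005 kWh
induction cooktop: 2879 W × 8.81 h × 7 d = 177,548 Wh = 177.5 kWh
Total energy = 4.302 + 71.94 + 1.005 + 177.5 = 254.8 kWh
Cost = 254.8 kWh × €0.167 = €42.55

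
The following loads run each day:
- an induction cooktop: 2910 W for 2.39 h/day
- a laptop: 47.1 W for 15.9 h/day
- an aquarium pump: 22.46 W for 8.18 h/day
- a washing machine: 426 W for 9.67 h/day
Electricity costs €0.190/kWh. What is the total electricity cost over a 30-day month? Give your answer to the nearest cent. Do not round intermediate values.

€68.44

induction cooktop: 2910 W × 2.39 h × 30 d = 208,647 Wh = 208.6 kWh
laptop: 47.1 W × 15.9 h × 30 d = 22,467 Wh = 22.47 kWh
aquarium pump: 22.46 W × 8.18 h × 30 d = 5,512 Wh = 5.512 kWh
washing machine: 426 W × 9.67 h × 30 d = 123,583 Wh = 123.6 kWh
Total energy = 208.6 + 22.47 + 5.512 + 123.6 = 360.2 kWh
Cost = 360.2 kWh × €0.190 = €68.44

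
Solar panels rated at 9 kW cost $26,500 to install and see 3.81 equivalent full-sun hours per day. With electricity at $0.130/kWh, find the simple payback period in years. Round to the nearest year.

16 years

Daily generation = 9 kW × 3.81 h = 34.29 kWh
Annual generation = 34.29 × 365 = 12516 kWh
Annual savings = 12516 × $0.130 = $1,627.06
Payback = $26,500 / $1,627.06 = 16.3 years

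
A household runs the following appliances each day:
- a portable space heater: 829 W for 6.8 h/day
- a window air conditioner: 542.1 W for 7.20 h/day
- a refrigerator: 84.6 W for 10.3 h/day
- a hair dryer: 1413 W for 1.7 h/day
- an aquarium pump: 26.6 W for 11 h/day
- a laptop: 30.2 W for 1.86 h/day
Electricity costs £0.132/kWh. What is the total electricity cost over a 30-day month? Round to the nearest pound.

£52

portable space heater: 829 W × 6.8 h × 30 d = 169,116 Wh = 169.1 kWh
window air conditioner: 542.1 W × 7.20 h × 30 d = 117,094 Wh = 117.1 kWh
refrigerator: 84.6 W × 10.3 h × 30 d = 26,141 Wh = 26.14 kWh
hair dryer: 1413 W × 1.7 h × 30 d = 72,063 Wh = 72.06 kWh
aquarium pump: 26.6 W × 11 h × 30 d = 8,778 Wh = 8.778 kWh
laptop: 30.2 W × 1.86 h × 30 d = 1,685 Wh = 1.685 kWh
Total energy = 169.1 + 117.1 + 26.14 + 72.06 + 8.778 + 1.685 = 394.9 kWh
Cost = 394.9 kWh × £0.132 = £52.12 ≈ £52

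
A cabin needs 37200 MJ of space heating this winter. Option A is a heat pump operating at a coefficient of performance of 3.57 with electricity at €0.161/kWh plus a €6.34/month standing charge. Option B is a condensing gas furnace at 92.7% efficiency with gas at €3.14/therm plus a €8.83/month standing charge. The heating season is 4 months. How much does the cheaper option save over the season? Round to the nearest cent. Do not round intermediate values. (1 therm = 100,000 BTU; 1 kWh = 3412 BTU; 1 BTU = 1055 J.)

Heat load = 37200 MJ = 37,200,000,000 J / 1055 = 35,260,664 BTU
Gas: input = 35,260,664 / 0.927 = 38,037,393 BTU = 380.4 therm → 380.4 × €3.14 = €1,194.37; + 4 × €8.83 standing = €1,229.69
Heat pump: 35,260,664 BTU / 3412 = 10,330 kWh heat; / 3.57 = 2,895 kWh in → × €0.161 = €466.06; + 4 × €6.34 standing = €491.42
Difference = |€1,229.69 − €491.42| = €738.28

€738.28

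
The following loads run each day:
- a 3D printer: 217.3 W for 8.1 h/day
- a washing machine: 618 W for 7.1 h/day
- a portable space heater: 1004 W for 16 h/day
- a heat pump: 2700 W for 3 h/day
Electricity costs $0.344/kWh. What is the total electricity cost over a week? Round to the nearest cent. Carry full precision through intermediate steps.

3D printer: 217.3 W × 8.1 h × 7 d = 12,321 Wh = 12.32 kWh
washing machine: 618 W × 7.1 h × 7 d = 30,715 Wh = 30.71 kWh
portable space heater: 1004 W × 16 h × 7 d = 112,448 Wh = 112.4 kWh
heat pump: 2700 W × 3 h × 7 d = 56,700 Wh = 56.7 kWh
Total energy = 12.32 + 30.71 + 112.4 + 56.7 = 212.2 kWh
Cost = 212.2 kWh × $0.344 = $72.99

$72.99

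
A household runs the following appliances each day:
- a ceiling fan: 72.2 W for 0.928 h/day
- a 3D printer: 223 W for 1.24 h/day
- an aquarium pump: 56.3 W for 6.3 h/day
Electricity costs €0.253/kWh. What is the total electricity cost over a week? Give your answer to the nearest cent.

€1.24

ceiling fan: 72.2 W × 0.928 h × 7 d = 469 Wh = 0.469 kWh
3D printer: 223 W × 1.24 h × 7 d = 1,936 Wh = 1.936 kWh
aquarium pump: 56.3 W × 6.3 h × 7 d = 2,483 Wh = 2.483 kWh
Total energy = 0.469 + 1.936 + 2.483 = 4.887 kWh
Cost = 4.887 kWh × €0.253 = €1.24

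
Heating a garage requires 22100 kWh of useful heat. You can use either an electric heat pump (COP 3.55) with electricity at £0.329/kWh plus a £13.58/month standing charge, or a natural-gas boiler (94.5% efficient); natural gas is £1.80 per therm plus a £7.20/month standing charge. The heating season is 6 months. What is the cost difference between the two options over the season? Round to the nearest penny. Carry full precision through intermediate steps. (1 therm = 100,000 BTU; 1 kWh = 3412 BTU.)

£650.13

Heat load = 22100 kWh × 3412 = 75,405,200 BTU
Gas: input = 75,405,200 / 0.945 = 79,793,862 BTU = 797.9 therm → 797.9 × £1.80 = £1,436.29; + 6 × £7.20 standing = £1,479.49
Heat pump: 75,405,200 BTU / 3412 = 22,100 kWh heat; / 3.55 = 6,225 kWh in → × £0.329 = £2,048.14; + 6 × £13.58 standing = £2,129.62
Difference = |£1,479.49 − £2,129.62| = £650.13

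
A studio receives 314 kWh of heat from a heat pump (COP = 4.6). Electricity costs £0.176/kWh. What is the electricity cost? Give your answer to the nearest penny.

Electrical input = 314 kWh / 4.6 = 68.26 kWh
Cost = 68.26 × £0.176/kWh = £12.01

£12.01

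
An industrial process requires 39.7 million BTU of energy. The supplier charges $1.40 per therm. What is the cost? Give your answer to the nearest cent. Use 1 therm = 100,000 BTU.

$555.80

39.7 million BTU × (10 therm/million BTU) = 397 therm
Cost = 397 therm × $1.40/therm = $555.80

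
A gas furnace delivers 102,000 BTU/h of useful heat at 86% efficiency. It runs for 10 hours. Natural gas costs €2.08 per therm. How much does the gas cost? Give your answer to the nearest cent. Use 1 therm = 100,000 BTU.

Heat delivered = 102,000 BTU/h × 10 h = 1,020,000 BTU
Gas input = 1,020,000 / 0.86 = 1,186,047 BTU
= 1,186,047 / 100,000 = 11.86 therm
Cost = 11.86 × €2.08/therm = €24.67

€24.67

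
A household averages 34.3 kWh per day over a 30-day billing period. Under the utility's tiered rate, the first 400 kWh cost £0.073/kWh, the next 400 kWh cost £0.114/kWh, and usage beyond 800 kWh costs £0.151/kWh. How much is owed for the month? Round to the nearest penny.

Usage = 34.3 kWh/day × 30 days = 1029 kWh
First 400 kWh × £0.073 = £29.20
Next 400 kWh × £0.114 = £45.60
Remaining 229 kWh × £0.151 = £34.58
Total = £109.38

£109.38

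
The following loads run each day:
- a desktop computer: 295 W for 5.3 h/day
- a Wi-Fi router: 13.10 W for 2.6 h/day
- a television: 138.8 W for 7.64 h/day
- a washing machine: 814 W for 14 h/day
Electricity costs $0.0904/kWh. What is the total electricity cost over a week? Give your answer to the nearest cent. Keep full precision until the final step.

$8.89

desktop computer: 295 W × 5.3 h × 7 d = 10,944 Wh = 10.94 kWh
Wi-Fi router: 13.10 W × 2.6 h × 7 d = 238 Wh = 0.2384 kWh
television: 138.8 W × 7.64 h × 7 d = 7,423 Wh = 7.423 kWh
washing machine: 814 W × 14 h × 7 d = 79,772 Wh = 79.77 kWh
Total energy = 10.94 + 0.2384 + 7.423 + 79.77 = 98.38 kWh
Cost = 98.38 kWh × $0.0904 = $8.89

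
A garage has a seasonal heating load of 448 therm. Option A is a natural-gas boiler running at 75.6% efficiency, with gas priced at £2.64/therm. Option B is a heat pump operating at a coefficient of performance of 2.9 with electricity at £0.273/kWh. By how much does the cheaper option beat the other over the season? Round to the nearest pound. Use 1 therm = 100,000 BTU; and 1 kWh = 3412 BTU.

£328

Heat load = 448 therm × 100,000 = 44,800,000 BTU
Gas: input = 44,800,000 / 0.756 = 59,259,259 BTU = 592.6 therm → 592.6 × £2.64 = £1,564.44
Heat pump: 44,800,000 BTU / 3412 = 13,130 kWh heat; / 2.9 = 4,528 kWh in → × £0.273 = £1,236.04
Difference = |£1,564.44 − £1,236.04| = £328.40 ≈ £328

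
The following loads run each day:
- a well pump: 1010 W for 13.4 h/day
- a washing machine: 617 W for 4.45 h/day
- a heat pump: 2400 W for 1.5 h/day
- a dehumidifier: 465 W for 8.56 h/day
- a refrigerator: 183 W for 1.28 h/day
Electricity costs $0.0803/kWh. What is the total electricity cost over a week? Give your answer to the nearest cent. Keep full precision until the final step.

well pump: 1010 W × 13.4 h × 7 d = 94,738 Wh = 94.74 kWh
washing machine: 617 W × 4.45 h × 7 d = 19,220 Wh = 19.22 kWh
heat pump: 2400 W × 1.5 h × 7 d = 25,200 Wh = 25.2 kWh
dehumidifier: 465 W × 8.56 h × 7 d = 27,863 Wh = 27.86 kWh
refrigerator: 183 W × 1.28 h × 7 d = 1,640 Wh = 1.64 kWh
Total energy = 94.74 + 19.22 + 25.2 + 27.86 + 1.64 = 168.7 kWh
Cost = 168.7 kWh × $0.0803 = $13.54

$13.54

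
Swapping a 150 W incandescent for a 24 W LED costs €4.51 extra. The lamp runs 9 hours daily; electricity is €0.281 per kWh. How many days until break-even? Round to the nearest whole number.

Power saved = 150 − 24 = 126 W
Daily energy saved = 126 W × 9 h = 1134 Wh = 1.134 kWh
Daily savings = 1.134 × €0.281 = €0.3187
Payback = €4.51 / €0.3187 per day = 14.15 days

14 days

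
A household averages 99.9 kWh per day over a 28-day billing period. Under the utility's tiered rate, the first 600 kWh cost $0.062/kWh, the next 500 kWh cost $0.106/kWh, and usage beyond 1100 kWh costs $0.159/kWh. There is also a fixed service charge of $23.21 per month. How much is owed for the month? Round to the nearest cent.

$383.26

Usage = 99.9 kWh/day × 28 days = 2797.2 kWh
First 600 kWh × $0.062 = $37.20
Next 500 kWh × $0.106 = $53.00
Remaining 1697.2 kWh × $0.159 = $269.85
Energy charge = $360.05; + service $23.21 = $383.26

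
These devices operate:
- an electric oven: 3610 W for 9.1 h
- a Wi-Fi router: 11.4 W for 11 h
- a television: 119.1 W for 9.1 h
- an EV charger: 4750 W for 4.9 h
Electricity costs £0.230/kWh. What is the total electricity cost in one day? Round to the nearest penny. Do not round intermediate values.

electric oven: 3610 W × 9.1 h = 32,851 Wh = 32.85 kWh
Wi-Fi router: 11.4 W × 11 h = 125 Wh = 0.1254 kWh
television: 119.1 W × 9.1 h = 1,084 Wh = 1.084 kWh
EV charger: 4750 W × 4.9 h = 23,275 Wh = 23.27 kWh
Total energy = 32.85 + 0.1254 + 1.084 + 23.27 = 57.34 kWh
Cost = 57.34 kWh × £0.230 = £13.19

£13.19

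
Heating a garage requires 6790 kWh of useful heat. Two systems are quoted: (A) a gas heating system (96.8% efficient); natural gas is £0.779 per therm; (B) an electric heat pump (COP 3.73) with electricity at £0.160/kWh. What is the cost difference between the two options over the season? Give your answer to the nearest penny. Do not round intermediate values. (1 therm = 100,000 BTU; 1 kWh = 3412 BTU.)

Heat load = 6790 kWh × 3412 = 23,167,480 BTU
Gas: input = 23,167,480 / 0.968 = 23,933,347 BTU = 239.3 therm → 239.3 × £0.779 = £186.44
Heat pump: 23,167,480 BTU / 3412 = 6,790 kWh heat; / 3.73 = 1,820 kWh in → × £0.160 = £291.26
Difference = |£186.44 − £291.26| = £104.82

£104.82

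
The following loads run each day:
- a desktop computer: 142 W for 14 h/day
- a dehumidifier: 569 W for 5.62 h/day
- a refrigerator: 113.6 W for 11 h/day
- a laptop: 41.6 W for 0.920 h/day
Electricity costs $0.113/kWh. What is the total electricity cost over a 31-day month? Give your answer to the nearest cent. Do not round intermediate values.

desktop computer: 142 W × 14 h × 31 d = 61,628 Wh = 61.63 kWh
dehumidifier: 569 W × 5.62 h × 31 d = 99,131 Wh = 99.13 kWh
refrigerator: 113.6 W × 11 h × 31 d = 38,738 Wh = 38.74 kWh
laptop: 41.6 W × 0.920 h × 31 d = 1,186 Wh = 1.186 kWh
Total energy = 61.63 + 99.13 + 38.74 + 1.186 = 200.7 kWh
Cost = 200.7 kWh × $0.113 = $22.68

$22.68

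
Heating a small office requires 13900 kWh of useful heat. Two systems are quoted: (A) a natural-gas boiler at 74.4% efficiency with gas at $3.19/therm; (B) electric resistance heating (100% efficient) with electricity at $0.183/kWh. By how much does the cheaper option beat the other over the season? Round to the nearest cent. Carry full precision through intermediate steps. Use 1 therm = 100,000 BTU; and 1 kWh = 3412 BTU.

Heat load = 13900 kWh × 3412 = 47,426,800 BTU
Gas: input = 47,426,800 / 0.744 = 63,745,699 BTU = 637.5 therm → 637.5 × $3.19 = $2,033.49
Electric: 47,426,800 BTU / 3412 = 13,900 kWh → × $0.183 = $2,543.70
Difference = |$2,033.49 − $2,543.70| = $510.21

$510.21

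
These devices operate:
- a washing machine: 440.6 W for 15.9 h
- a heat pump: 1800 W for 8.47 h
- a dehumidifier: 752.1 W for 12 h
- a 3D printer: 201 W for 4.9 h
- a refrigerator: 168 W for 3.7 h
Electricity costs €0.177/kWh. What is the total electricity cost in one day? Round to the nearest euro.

€6

washing machine: 440.6 W × 15.9 h = 7,006 Wh = 7.006 kWh
heat pump: 1800 W × 8.47 h = 15,246 Wh = 15.25 kWh
dehumidifier: 752.1 W × 12 h = 9,025 Wh = 9.025 kWh
3D printer: 201 W × 4.9 h = 985 Wh = 0.9849 kWh
refrigerator: 168 W × 3.7 h = 622 Wh = 0.6216 kWh
Total energy = 7.006 + 15.25 + 9.025 + 0.9849 + 0.6216 = 32.88 kWh
Cost = 32.88 kWh × €0.177 = €5.82 ≈ €6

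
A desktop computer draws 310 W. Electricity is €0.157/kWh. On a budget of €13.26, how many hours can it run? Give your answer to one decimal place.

272.4 h

Energy budget = €13.26 / €0.157 per kWh = 84.46 kWh = 84,459 Wh
Runtime = 84,459 Wh / 310 W = 272.4 h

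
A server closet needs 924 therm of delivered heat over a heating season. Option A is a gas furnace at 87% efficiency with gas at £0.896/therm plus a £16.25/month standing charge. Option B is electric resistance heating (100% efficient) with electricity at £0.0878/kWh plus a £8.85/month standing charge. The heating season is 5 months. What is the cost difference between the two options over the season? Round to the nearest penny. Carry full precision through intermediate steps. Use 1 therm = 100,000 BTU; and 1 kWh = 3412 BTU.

Heat load = 924 therm × 100,000 = 92,400,000 BTU
Gas: input = 92,400,000 / 0.87 = 106,206,897 BTU = 1,062 therm → 1,062 × £0.896 = £951.61; + 5 × £16.25 standing = £1,032.86
Electric: 92,400,000 BTU / 3412 = 27,080 kWh → × £0.0878 = £2,377.70; + 5 × £8.85 standing = £2,421.95
Difference = |£1,032.86 − £2,421.95| = £1,389.09

£1389.09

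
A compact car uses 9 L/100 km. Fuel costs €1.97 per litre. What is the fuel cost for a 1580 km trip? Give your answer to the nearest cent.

€280.13

Fuel = 9 L/100 km × 1580 km / 100 = 142.2 L
Cost = 142.2 L × €1.97/L = €280.13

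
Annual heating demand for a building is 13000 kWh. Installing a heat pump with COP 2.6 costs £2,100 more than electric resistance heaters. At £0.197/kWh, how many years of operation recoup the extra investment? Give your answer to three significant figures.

Resistance: 13000 kWh × £0.197 = £2,561.00/yr
Heat pump: 13000 / 2.6 = 5000 kWh in → × £0.197 = £985.00/yr
Annual savings = £1,576.00
Payback = £2,100 / £1,576.00 = 1.33 years

1.33 years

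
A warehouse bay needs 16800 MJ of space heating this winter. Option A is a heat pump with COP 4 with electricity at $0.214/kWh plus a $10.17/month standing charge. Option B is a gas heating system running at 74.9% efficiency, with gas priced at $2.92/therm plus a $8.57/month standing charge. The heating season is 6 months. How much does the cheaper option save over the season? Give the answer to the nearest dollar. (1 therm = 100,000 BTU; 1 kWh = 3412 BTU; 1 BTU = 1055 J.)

$362

Heat load = 16800 MJ = 16,800,000,000 J / 1055 = 15,924,171 BTU
Gas: input = 15,924,171 / 0.749 = 21,260,575 BTU = 212.6 therm → 212.6 × $2.92 = $620.81; + 6 × $8.57 standing = $672.23
Heat pump: 15,924,171 BTU / 3412 = 4,667 kWh heat; / 4 = 1,167 kWh in → × $0.214 = $249.69; + 6 × $10.17 standing = $310.71
Difference = |$672.23 − $310.71| = $361.52 ≈ $362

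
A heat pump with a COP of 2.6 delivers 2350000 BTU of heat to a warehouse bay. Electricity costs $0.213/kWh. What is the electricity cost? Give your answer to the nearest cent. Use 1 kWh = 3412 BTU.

Heat delivered = 2,350,000 BTU / 3412 = 688.7 kWh
Electrical input = 688.7 kWh / 2.6 = 264.9 kWh
Cost = 264.9 × $0.213/kWh = $56.42

$56.42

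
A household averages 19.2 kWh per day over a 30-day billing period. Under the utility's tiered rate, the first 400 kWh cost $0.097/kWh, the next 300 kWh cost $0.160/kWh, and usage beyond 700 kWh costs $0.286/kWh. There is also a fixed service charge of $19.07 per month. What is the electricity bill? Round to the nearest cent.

$86.03

Usage = 19.2 kWh/day × 30 days = 576 kWh
First 400 kWh × $0.097 = $38.80
Next 176 kWh × $0.160 = $28.16
Remaining tier: 0 kWh (not reached)
Energy charge = $66.96; + service $19.07 = $86.03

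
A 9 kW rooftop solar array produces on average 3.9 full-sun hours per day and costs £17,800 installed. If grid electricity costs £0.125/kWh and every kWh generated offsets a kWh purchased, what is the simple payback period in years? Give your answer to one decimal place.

11.1 years

Daily generation = 9 kW × 3.9 h = 35.1 kWh
Annual generation = 35.1 × 365 = 12812 kWh
Annual savings = 12812 × £0.125 = £1,601.44
Payback = £17,800 / £1,601.44 = 11.1 years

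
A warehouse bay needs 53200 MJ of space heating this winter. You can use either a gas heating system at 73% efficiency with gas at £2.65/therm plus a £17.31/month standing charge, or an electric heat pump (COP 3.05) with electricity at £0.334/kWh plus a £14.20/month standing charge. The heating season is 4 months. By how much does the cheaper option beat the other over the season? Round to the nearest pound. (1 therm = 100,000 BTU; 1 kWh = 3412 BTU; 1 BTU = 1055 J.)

Heat load = 53200 MJ = 53,200,000,000 J / 1055 = 50,426,540 BTU
Gas: input = 50,426,540 / 0.73 = 69,077,452 BTU = 690.8 therm → 690.8 × £2.65 = £1,830.55; + 4 × £17.31 standing = £1,899.79
Heat pump: 50,426,540 BTU / 3412 = 14,780 kWh heat; / 3.05 = 4,846 kWh in → × £0.334 = £1,618.44; + 4 × £14.20 standing = £1,675.24
Difference = |£1,899.79 − £1,675.24| = £224.55 ≈ £225

£225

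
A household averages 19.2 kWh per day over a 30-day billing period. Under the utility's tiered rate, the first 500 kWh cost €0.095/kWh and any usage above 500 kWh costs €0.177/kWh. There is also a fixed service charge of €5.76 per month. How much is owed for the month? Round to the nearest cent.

Usage = 19.2 kWh/day × 30 days = 576 kWh
First 500 kWh × €0.095 = €47.50
Remaining 76 kWh × €0.177 = €13.45
Energy charge = €60.95; + service €5.76 = €66.71

€66.71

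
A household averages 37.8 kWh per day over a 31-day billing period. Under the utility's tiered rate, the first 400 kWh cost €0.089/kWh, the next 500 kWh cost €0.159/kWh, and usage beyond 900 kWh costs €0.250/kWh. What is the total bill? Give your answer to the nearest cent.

€183.05

Usage = 37.8 kWh/day × 31 days = 1171.8 kWh
First 400 kWh × €0.089 = €35.60
Next 500 kWh × €0.159 = €79.50
Remaining 271.8 kWh × €0.250 = €67.95
Total = €183.05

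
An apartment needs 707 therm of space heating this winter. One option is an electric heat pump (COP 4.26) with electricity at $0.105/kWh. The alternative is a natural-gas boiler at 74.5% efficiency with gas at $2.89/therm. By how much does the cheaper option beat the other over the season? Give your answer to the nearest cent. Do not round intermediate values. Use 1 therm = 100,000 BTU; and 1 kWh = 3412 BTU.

Heat load = 707 therm × 100,000 = 70,700,000 BTU
Gas: input = 70,700,000 / 0.745 = 94,899,329 BTU = 949 therm → 949 × $2.89 = $2,742.59
Heat pump: 70,700,000 BTU / 3412 = 20,720 kWh heat; / 4.26 = 4,864 kWh in → × $0.105 = $510.73
Difference = |$2,742.59 − $510.73| = $2,231.86

$2231.86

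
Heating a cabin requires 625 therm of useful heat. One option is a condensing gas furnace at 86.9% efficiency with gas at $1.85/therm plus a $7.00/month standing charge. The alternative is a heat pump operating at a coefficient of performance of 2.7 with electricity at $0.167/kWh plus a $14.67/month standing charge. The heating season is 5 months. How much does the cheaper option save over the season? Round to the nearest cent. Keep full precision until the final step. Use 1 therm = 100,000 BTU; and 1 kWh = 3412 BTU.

$159.22

Heat load = 625 therm × 100,000 = 62,500,000 BTU
Gas: input = 62,500,000 / 0.869 = 71,921,749 BTU = 719.2 therm → 719.2 × $1.85 = $1,330.55; + 5 × $7.00 standing = $1,365.55
Heat pump: 62,500,000 BTU / 3412 = 18,320 kWh heat; / 2.7 = 6,784 kWh in → × $0.167 = $1,132.98; + 5 × $14.67 standing = $1,206.33
Difference = |$1,365.55 − $1,206.33| = $159.22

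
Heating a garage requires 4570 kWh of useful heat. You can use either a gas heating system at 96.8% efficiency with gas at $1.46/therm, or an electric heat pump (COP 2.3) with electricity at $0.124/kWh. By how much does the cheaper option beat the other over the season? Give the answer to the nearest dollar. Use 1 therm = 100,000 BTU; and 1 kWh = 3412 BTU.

$11

Heat load = 4570 kWh × 3412 = 15,592,840 BTU
Gas: input = 15,592,840 / 0.968 = 16,108,306 BTU = 161.1 therm → 161.1 × $1.46 = $235.18
Heat pump: 15,592,840 BTU / 3412 = 4,570 kWh heat; / 2.3 = 1,987 kWh in → × $0.124 = $246.38
Difference = |$235.18 − $246.38| = $11.20 ≈ $11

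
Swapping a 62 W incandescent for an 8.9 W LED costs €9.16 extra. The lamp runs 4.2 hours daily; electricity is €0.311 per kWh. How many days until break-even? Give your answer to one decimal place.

132.1 days

Power saved = 62 − 8.9 = 53.1 W
Daily energy saved = 53.1 W × 4.2 h = 223 Wh = 0.22302 kWh
Daily savings = 0.22302 × €0.311 = €0.0694
Payback = €9.16 / €0.0694 per day = 132.1 days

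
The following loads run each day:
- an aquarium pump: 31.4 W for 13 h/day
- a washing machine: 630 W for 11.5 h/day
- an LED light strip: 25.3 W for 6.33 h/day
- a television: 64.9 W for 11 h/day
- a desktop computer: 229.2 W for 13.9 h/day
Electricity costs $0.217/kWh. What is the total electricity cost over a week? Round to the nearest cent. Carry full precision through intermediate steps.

$17.79

aquarium pump: 31.4 W × 13 h × 7 d = 2,857 Wh = 2.857 kWh
washing machine: 630 W × 11.5 h × 7 d = 50,715 Wh = 50.72 kWh
LED light strip: 25.3 W × 6.33 h × 7 d = 1,121 Wh = 1.121 kWh
television: 64.9 W × 11 h × 7 d = 4,997 Wh = 4.997 kWh
desktop computer: 229.2 W × 13.9 h × 7 d = 22,301 Wh = 22.3 kWh
Total energy = 2.857 + 50.72 + 1.121 + 4.997 + 22.3 = 81.99 kWh
Cost = 81.99 kWh × $0.217 = $17.79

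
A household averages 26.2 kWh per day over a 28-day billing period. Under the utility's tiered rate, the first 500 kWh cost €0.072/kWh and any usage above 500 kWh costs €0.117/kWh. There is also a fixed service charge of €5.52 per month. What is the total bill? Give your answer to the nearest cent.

Usage = 26.2 kWh/day × 28 days = 733.6 kWh
First 500 kWh × €0.072 = €36.00
Remaining 233.6 kWh × €0.117 = €27.33
Energy charge = €63.33; + service €5.52 = €68.85

€68.85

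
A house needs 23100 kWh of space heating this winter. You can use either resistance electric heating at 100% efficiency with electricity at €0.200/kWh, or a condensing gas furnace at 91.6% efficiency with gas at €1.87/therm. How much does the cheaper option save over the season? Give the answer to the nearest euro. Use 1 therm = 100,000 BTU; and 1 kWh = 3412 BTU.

Heat load = 23100 kWh × 3412 = 78,817,200 BTU
Gas: input = 78,817,200 / 0.916 = 86,044,978 BTU = 860.4 therm → 860.4 × €1.87 = €1,609.04
Electric: 78,817,200 BTU / 3412 = 23,100 kWh → × €0.200 = €4,620.00
Difference = |€1,609.04 − €4,620.00| = €3,010.96 ≈ €3011

€3011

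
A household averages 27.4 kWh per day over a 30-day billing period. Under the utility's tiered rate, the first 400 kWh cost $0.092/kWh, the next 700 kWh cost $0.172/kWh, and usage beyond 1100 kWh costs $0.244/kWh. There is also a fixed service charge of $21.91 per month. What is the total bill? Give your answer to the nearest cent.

$131.29

Usage = 27.4 kWh/day × 30 days = 822 kWh
First 400 kWh × $0.092 = $36.80
Next 422 kWh × $0.172 = $72.58
Remaining tier: 0 kWh (not reached)
Energy charge = $109.38; + service $21.91 = $131.29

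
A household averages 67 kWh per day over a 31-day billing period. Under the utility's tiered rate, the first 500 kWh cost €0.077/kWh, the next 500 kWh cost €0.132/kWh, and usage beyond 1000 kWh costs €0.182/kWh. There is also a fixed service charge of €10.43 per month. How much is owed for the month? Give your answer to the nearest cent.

€310.94

Usage = 67 kWh/day × 31 days = 2077 kWh
First 500 kWh × €0.077 = €38.50
Next 500 kWh × €0.132 = €66.00
Remaining 1077 kWh × €0.182 = €196.01
Energy charge = €300.51; + service €10.43 = €310.94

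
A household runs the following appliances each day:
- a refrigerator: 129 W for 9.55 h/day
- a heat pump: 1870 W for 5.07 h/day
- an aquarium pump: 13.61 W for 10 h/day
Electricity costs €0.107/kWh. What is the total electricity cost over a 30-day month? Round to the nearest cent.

€34.83

refrigerator: 129 W × 9.55 h × 30 d = 36,958 Wh = 36.96 kWh
heat pump: 1870 W × 5.07 h × 30 d = 284,427 Wh = 284.4 kWh
aquarium pump: 13.61 W × 10 h × 30 d = 4,083 Wh = 4.083 kWh
Total energy = 36.96 + 284.4 + 4.083 = 325.5 kWh
Cost = 325.5 kWh × €0.107 = €34.83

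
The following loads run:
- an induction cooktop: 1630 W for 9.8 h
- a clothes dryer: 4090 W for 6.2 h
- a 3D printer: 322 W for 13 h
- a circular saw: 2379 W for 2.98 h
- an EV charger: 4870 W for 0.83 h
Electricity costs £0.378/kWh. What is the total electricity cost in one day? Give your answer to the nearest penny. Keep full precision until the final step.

£21.41

induction cooktop: 1630 W × 9.8 h = 15,974 Wh = 15.97 kWh
clothes dryer: 4090 W × 6.2 h = 25,358 Wh = 25.36 kWh
3D printer: 322 W × 13 h = 4,186 Wh = 4.186 kWh
circular saw: 2379 W × 2.98 h = 7,089 Wh = 7.089 kWh
EV charger: 4870 W × 0.83 h = 4,042 Wh = 4.042 kWh
Total energy = 15.97 + 25.36 + 4.186 + 7.089 + 4.042 = 56.65 kWh
Cost = 56.65 kWh × £0.378 = £21.41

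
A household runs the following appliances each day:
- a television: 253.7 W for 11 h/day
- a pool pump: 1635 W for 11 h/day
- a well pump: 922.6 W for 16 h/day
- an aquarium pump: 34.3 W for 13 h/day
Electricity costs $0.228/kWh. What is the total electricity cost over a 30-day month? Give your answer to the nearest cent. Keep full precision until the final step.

$246.13

television: 253.7 W × 11 h × 30 d = 83,721 Wh = 83.72 kWh
pool pump: 1635 W × 11 h × 30 d = 539,550 Wh = 539.5 kWh
well pump: 922.6 W × 16 h × 30 d = 442,848 Wh = 442.8 kWh
aquarium pump: 34.3 W × 13 h × 30 d = 13,377 Wh = 13.38 kWh
Total energy = 83.72 + 539.5 + 442.8 + 13.38 = 1,079 kWh
Cost = 1,079 kWh × $0.228 = $246.13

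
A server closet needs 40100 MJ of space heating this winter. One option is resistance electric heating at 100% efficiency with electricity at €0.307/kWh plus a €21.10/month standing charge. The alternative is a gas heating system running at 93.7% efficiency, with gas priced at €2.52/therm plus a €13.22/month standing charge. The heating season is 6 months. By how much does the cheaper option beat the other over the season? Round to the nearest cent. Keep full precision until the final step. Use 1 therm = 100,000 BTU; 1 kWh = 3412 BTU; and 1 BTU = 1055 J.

Heat load = 40100 MJ = 40,100,000,000 J / 1055 = 38,009,479 BTU
Gas: input = 38,009,479 / 0.937 = 40,565,079 BTU = 405.7 therm → 405.7 × €2.52 = €1,022.24; + 6 × €13.22 standing = €1,101.56
Electric: 38,009,479 BTU / 3412 = 11,140 kWh → × €0.307 = €3,419.96; + 6 × €21.10 standing = €3,546.56
Difference = |€1,101.56 − €3,546.56| = €2,445.00

€2445.00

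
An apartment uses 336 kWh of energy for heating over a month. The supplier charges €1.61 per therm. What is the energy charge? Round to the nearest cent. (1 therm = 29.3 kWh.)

€18.46

336 kWh × (0.03413 therm/kWh) = 11.47 therm
Cost = 11.47 therm × €1.61/therm = €18.46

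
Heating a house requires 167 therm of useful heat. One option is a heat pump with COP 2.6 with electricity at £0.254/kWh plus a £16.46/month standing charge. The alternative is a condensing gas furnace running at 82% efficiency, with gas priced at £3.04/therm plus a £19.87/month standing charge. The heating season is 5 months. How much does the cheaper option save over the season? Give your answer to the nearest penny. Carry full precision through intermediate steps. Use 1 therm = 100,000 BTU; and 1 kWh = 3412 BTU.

Heat load = 167 therm × 100,000 = 16,700,000 BTU
Gas: input = 16,700,000 / 0.82 = 20,365,854 BTU = 203.7 therm → 203.7 × £3.04 = £619.12; + 5 × £19.87 standing = £718.47
Heat pump: 16,700,000 BTU / 3412 = 4,894 kWh heat; / 2.6 = 1,882 kWh in → × £0.254 = £478.15; + 5 × £16.46 standing = £560.45
Difference = |£718.47 − £560.45| = £158.02

£158.02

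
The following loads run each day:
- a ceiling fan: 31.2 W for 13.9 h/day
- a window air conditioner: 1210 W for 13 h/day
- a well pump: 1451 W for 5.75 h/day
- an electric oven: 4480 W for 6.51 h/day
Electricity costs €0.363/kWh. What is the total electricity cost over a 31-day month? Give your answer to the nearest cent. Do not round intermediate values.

€603.97

ceiling fan: 31.2 W × 13.9 h × 31 d = 13,444 Wh = 13.44 kWh
window air conditioner: 1210 W × 13 h × 31 d = 487,630 Wh = 487.6 kWh
well pump: 1451 W × 5.75 h × 31 d = 258,641 Wh = 258.6 kWh
electric oven: 4480 W × 6.51 h × 31 d = 904,109 Wh = 904.1 kWh
Total energy = 13.44 + 487.6 + 258.6 + 904.1 = 1,664 kWh
Cost = 1,664 kWh × €0.363 = €603.97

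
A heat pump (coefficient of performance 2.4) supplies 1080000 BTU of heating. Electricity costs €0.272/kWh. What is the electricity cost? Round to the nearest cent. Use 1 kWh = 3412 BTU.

Heat delivered = 1,080,000 BTU / 3412 = 316.5 kWh
Electrical input = 316.5 kWh / 2.4 = 131.9 kWh
Cost = 131.9 × €0.272/kWh = €35.87

€35.87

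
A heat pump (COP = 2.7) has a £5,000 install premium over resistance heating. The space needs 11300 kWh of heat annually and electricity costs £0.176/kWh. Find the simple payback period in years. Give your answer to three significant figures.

Resistance: 11300 kWh × £0.176 = £1,988.80/yr
Heat pump: 11300 / 2.7 = 4185 kWh in → × £0.176 = £736.59/yr
Annual savings = £1,252.21
Payback = £5,000 / £1,252.21 = 3.99 years

3.99 years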